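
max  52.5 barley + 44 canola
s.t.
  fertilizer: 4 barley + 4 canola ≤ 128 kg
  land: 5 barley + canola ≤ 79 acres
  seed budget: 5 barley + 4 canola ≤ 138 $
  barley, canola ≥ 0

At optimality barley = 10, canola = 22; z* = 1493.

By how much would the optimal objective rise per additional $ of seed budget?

8.5

Binding: fertilizer and seed budget. Non-binding: land (7 unused).
Slack constraints have shadow price 0 (complementary slackness).
Dual feasibility on the basic columns requires 4·y_fertilizer + 5·y_seed budget = 52.5, 4·y_fertilizer + 4·y_seed budget = 44.
Solving: y_fertilizer = 2.5, y_seed budget = 8.5.
Shadow price of seed budget = 8.5.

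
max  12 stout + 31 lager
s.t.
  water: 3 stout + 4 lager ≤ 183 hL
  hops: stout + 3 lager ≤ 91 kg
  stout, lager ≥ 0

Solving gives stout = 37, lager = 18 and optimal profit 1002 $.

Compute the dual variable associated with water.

Check each constraint at x*: water 183/183 (tight); hops 91/91 (tight).
From A_Bᵀ y = c: 3·y_water + 1·y_hops = 12; 4·y_water + 3·y_hops = 31.
Solving: y_water = 1, y_hops = 9.
Shadow price of water = 1.

1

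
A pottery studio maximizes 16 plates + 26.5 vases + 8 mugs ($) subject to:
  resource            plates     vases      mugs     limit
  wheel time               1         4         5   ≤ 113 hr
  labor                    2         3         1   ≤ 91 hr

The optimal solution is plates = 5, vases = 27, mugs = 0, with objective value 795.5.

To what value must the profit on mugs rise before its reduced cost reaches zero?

Check each constraint at x*: wheel time 113/113 (tight); labor 91/91 (tight).
Dual feasibility on the basic columns requires 1·y_wheel time + 2·y_labor = 16, 4·y_wheel time + 3·y_labor = 26.5.
This yields shadow prices y_wheel time = 1, y_labor = 7.5.
mugs enters the basis when its profit ≥ yᵀa₃ = 1·5 + 7.5·1 = 12.5.

12.5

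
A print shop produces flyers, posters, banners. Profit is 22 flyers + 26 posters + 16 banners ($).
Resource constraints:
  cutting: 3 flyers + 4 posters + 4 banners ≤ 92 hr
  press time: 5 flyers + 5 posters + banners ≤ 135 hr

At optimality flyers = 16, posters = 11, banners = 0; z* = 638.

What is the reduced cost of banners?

Check each constraint at x*: cutting 92/92 (tight); press time 135/135 (tight).
From A_Bᵀ y = c: 3·y_cutting + 5·y_press time = 22; 4·y_cutting + 5·y_press time = 26.
Solving: y_cutting = 4, y_press time = 2.
Reduced cost of banners: c₃ − yᵀa₃ = 16 − (4·4 + 2·1) = 16 − 18 = -2.

-2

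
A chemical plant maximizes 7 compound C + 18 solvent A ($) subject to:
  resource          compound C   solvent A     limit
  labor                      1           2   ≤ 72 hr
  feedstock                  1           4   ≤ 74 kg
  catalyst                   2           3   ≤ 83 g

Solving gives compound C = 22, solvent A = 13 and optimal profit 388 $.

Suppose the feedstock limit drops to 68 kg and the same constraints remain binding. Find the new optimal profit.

Binding: feedstock and catalyst. Non-binding: labor (24 unused).
Slack constraints have shadow price 0 (complementary slackness).
Dual feasibility on the basic columns requires 1·y_feedstock + 2·y_catalyst = 7, 4·y_feedstock + 3·y_catalyst = 18.
Solving: y_feedstock = 3, y_catalyst = 2.
Δz = y_feedstock·Δb = 3 × (-6) = -18, so new z* = 388 − 18 = 370.

370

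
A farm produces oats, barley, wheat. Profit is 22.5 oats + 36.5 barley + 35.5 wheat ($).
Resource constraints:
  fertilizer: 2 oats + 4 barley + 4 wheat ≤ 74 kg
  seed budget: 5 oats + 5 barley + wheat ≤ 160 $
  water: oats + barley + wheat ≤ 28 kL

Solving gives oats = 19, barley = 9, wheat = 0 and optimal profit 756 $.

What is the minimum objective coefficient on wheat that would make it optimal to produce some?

36.5

At the optimum: fertilizer uses 74 of 74 (binding); seed budget uses 140 of 160 (slack = 20); water uses 28 of 28 (binding).
Since seed budget is not tight, its dual is 0.
The binding rows give the dual system: 2·y_fertilizer + 1·y_water = 22.5 and 4·y_fertilizer + 1·y_water = 36.5.
→ y_fertilizer = 7 and y_water = 8.5.
wheat enters the basis when its profit ≥ yᵀa₃ = 7·4 + 8.5·1 = 36.5.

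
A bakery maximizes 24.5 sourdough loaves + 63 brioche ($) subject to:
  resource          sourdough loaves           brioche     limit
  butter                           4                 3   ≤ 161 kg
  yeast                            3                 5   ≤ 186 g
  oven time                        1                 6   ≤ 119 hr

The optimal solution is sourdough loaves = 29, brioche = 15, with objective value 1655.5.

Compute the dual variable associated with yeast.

0

Binding: butter and oven time. Non-binding: yeast (24 unused).
By complementary slackness, y = 0 for the non-binding constraint.
The binding rows give the dual system: 4·y_butter + 1·y_oven time = 24.5 and 3·y_butter + 6·y_oven time = 63.
Solving: y_butter = 4, y_oven time = 8.5.
Shadow price of yeast = 0.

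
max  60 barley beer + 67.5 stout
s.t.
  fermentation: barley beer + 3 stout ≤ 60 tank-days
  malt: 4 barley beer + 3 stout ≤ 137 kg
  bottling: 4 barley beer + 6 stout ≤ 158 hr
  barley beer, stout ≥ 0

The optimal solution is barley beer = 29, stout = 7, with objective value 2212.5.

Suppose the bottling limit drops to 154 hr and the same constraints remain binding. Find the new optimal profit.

Binding: malt and bottling. Non-binding: fermentation (10 unused).
Slack constraints have shadow price 0 (complementary slackness).
From A_Bᵀ y = c: 4·y_malt + 4·y_bottling = 60; 3·y_malt + 6·y_bottling = 67.5.
This yields shadow prices y_malt = 7.5, y_bottling = 7.5.
Δz = y_bottling·Δb = 7.5 × (-4) = -30, so new z* = 2212.5 − 30 = 2182.5.

2182.5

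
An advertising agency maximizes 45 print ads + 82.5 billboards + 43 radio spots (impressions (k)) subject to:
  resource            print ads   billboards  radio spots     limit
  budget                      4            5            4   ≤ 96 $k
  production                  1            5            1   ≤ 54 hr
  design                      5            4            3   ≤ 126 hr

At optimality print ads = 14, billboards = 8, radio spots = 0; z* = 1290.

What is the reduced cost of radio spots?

At the optimum: budget uses 96 of 96 (binding); production uses 54 of 54 (binding); design uses 102 of 126 (slack = 24).
Since design is not tight, its dual is 0.
Dual feasibility on the basic columns requires 4·y_budget + 1·y_production = 45, 5·y_budget + 5·y_production = 82.5.
→ y_budget = 9.5 and y_production = 7.
Reduced cost of radio spots: c₃ − yᵀa₃ = 43 − (9.5·4 + 7·1) = 43 − 45 = -2.

-2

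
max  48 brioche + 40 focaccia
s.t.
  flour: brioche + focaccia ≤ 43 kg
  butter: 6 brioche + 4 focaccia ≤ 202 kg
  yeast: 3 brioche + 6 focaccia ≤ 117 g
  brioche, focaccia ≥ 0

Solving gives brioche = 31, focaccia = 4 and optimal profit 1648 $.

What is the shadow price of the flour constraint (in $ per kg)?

0

At the optimum: flour uses 35 of 43 (slack = 8); butter uses 202 of 202 (binding); yeast uses 117 of 117 (binding).
Slack constraints have shadow price 0 (complementary slackness).
Dual feasibility on the basic columns requires 6·y_butter + 3·y_yeast = 48, 4·y_butter + 6·y_yeast = 40.
Solving: y_butter = 7, y_yeast = 2.
Shadow price of flour = 0.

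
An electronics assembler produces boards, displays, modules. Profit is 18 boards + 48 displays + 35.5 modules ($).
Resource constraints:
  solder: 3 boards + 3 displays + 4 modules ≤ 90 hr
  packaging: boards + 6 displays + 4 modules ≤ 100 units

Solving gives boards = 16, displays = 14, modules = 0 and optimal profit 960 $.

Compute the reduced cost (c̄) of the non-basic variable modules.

-4.5

Both solder and packaging are binding at x*.
The binding rows give the dual system: 3·y_solder + 1·y_packaging = 18 and 3·y_solder + 6·y_packaging = 48.
Solving: y_solder = 4, y_packaging = 6.
Reduced cost of modules: c₃ − yᵀa₃ = 35.5 − (4·4 + 6·4) = 35.5 − 40 = -4.5.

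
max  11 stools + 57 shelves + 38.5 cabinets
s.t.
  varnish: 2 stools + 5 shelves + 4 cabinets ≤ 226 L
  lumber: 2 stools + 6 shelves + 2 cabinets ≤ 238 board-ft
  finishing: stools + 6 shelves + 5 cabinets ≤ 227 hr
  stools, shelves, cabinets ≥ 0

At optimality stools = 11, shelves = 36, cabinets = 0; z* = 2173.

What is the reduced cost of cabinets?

Binding: lumber and finishing. Non-binding: varnish (24 unused).
Since varnish is not tight, its dual is 0.
The binding rows give the dual system: 2·y_lumber + 1·y_finishing = 11 and 6·y_lumber + 6·y_finishing = 57.
Solving: y_lumber = 1.5, y_finishing = 8.
Reduced cost of cabinets: c₃ − yᵀa₃ = 38.5 − (1.5·2 + 8·5) = 38.5 − 43 = -4.5.

-4.5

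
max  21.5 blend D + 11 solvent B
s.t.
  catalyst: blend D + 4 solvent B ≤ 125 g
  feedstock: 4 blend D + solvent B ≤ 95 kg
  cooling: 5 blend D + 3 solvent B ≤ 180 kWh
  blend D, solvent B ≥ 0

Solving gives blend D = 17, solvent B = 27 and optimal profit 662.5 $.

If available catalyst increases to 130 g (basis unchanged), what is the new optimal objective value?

At the optimum: catalyst uses 125 of 125 (binding); feedstock uses 95 of 95 (binding); cooling uses 166 of 180 (slack = 14).
Slack constraints have shadow price 0 (complementary slackness).
The binding rows give the dual system: 1·y_catalyst + 4·y_feedstock = 21.5 and 4·y_catalyst + 1·y_feedstock = 11.
This yields shadow prices y_catalyst = 1.5, y_feedstock = 5.
Δz = y_catalyst·Δb = 1.5 × (5) = 7.5, so new z* = 662.5 + 7.5 = 670.

670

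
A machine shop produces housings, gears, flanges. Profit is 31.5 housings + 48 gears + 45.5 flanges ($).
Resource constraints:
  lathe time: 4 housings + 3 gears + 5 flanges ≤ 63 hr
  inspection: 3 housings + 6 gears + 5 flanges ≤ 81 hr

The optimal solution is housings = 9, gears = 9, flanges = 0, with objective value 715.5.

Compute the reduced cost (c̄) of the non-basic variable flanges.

-2

Both lathe time and inspection are binding at x*.
From A_Bᵀ y = c: 4·y_lathe time + 3·y_inspection = 31.5; 3·y_lathe time + 6·y_inspection = 48.
Solving: y_lathe time = 3, y_inspection = 6.5.
Reduced cost of flanges: c₃ − yᵀa₃ = 45.5 − (3·5 + 6.5·5) = 45.5 − 47.5 = -2.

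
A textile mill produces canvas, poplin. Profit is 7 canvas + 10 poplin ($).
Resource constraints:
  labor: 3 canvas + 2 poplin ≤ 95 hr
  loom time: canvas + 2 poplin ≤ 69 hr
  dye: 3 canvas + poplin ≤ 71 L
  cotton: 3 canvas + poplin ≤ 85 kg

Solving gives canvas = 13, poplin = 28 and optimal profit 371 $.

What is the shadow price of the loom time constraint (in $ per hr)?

Binding: labor and loom time. Non-binding: dye (4 unused), cotton (18 unused).
Slack constraints have shadow price 0 (complementary slackness).
The binding rows give the dual system: 3·y_labor + 1·y_loom time = 7 and 2·y_labor + 2·y_loom time = 10.
Solving: y_labor = 1, y_loom time = 4.
Shadow price of loom time = 4.

4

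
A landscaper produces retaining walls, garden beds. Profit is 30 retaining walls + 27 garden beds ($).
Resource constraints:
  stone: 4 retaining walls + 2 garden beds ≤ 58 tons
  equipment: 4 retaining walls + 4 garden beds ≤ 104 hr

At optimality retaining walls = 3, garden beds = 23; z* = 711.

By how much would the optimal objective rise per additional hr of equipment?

Both stone and equipment are binding at x*.
Dual feasibility on the basic columns requires 4·y_stone + 4·y_equipment = 30, 2·y_stone + 4·y_equipment = 27.
→ y_stone = 1.5 and y_equipment = 6.
Shadow price of equipment = 6.

6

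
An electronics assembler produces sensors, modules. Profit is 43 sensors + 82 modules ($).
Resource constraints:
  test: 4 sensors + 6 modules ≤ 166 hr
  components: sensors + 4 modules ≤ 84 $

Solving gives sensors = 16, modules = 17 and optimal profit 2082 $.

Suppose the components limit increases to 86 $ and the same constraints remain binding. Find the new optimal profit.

2096

Both test and components are binding at x*.
Dual feasibility on the basic columns requires 4·y_test + 1·y_components = 43, 6·y_test + 4·y_components = 82.
This yields shadow prices y_test = 9, y_components = 7.
Δz = y_components·Δb = 7 × (2) = 14, so new z* = 2082 + 14 = 2096.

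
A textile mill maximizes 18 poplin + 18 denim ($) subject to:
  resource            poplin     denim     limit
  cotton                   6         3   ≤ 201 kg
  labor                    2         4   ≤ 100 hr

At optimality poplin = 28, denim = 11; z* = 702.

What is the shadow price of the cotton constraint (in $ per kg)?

At the optimum: cotton uses 201 of 201 (binding); labor uses 100 of 100 (binding).
Dual feasibility on the basic columns requires 6·y_cotton + 2·y_labor = 18, 3·y_cotton + 4·y_labor = 18.
Solving: y_cotton = 2, y_labor = 3.
Shadow price of cotton = 2.

2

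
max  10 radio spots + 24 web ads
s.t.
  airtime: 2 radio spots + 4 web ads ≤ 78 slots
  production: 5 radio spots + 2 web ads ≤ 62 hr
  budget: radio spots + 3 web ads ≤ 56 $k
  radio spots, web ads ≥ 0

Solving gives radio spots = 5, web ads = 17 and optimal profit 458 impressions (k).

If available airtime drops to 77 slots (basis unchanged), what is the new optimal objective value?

455

At the optimum: airtime uses 78 of 78 (binding); production uses 59 of 62 (slack = 3); budget uses 56 of 56 (binding).
By complementary slackness, y = 0 for the non-binding constraint.
From A_Bᵀ y = c: 2·y_airtime + 1·y_budget = 10; 4·y_airtime + 3·y_budget = 24.
Solving: y_airtime = 3, y_budget = 4.
Δz = y_airtime·Δb = 3 × (-1) = -3, so new z* = 458 − 3 = 455.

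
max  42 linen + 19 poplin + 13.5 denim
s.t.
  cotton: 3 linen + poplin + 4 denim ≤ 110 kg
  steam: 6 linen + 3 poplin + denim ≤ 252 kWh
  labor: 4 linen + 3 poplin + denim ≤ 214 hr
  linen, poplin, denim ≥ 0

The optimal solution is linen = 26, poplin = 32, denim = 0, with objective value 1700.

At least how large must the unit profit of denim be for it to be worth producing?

21

Check each constraint at x*: cotton 110/110 (tight); steam 252/252 (tight); labor 200/214 (slack 14).
By complementary slackness, y = 0 for the non-binding constraint.
Dual feasibility on the basic columns requires 3·y_cotton + 6·y_steam = 42, 1·y_cotton + 3·y_steam = 19.
→ y_cotton = 4 and y_steam = 5.
denim enters the basis when its profit ≥ yᵀa₃ = 4·4 + 5·1 = 21.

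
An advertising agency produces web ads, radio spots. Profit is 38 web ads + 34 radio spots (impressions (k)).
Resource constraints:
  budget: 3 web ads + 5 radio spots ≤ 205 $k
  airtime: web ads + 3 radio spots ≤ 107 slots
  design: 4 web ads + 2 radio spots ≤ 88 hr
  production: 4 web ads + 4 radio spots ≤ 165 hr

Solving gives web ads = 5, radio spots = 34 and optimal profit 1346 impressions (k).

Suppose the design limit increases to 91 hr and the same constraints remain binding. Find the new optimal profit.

1370

Binding: airtime and design. Non-binding: budget (20 unused), production (9 unused).
By complementary slackness, y = 0 for the non-binding constraints.
From A_Bᵀ y = c: 1·y_airtime + 4·y_design = 38; 3·y_airtime + 2·y_design = 34.
Solving: y_airtime = 6, y_design = 8.
Δz = y_design·Δb = 8 × (3) = 24, so new z* = 1346 + 24 = 1370.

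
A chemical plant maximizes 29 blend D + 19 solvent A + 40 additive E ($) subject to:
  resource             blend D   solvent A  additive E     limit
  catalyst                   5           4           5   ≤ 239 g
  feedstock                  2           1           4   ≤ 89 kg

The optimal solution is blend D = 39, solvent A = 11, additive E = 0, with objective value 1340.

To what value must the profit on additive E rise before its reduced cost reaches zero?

At the optimum: catalyst uses 239 of 239 (binding); feedstock uses 89 of 89 (binding).
The binding rows give the dual system: 5·y_catalyst + 2·y_feedstock = 29 and 4·y_catalyst + 1·y_feedstock = 19.
This yields shadow prices y_catalyst = 3, y_feedstock = 7.
additive E enters the basis when its profit ≥ yᵀa₃ = 3·5 + 7·4 = 43.

43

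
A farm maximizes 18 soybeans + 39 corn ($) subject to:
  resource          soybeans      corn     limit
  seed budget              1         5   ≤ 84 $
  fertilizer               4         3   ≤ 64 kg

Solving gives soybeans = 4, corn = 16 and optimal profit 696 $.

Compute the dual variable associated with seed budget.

Check each constraint at x*: seed budget 84/84 (tight); fertilizer 64/64 (tight).
The binding rows give the dual system: 1·y_seed budget + 4·y_fertilizer = 18 and 5·y_seed budget + 3·y_fertilizer = 39.
Solving: y_seed budget = 6, y_fertilizer = 3.
Shadow price of seed budget = 6.

6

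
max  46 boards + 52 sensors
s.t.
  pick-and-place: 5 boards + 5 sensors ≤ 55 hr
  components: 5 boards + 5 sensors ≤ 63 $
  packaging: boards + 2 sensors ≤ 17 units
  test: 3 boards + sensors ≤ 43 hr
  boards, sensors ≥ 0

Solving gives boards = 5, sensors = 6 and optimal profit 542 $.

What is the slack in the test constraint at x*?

test used = 3·5 + 1·6 = 21; slack = 43 − 21 = 22.

22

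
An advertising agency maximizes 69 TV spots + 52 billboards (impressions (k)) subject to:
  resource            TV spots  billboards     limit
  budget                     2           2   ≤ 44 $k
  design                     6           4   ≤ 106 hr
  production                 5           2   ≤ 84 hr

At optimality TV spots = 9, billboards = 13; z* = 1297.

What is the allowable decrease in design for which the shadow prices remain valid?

18

Binding constraints: budget, design. The basis is B = [[2,2],[6,4]] with det -4.
Per unit decrease in design, x* moves by d = (-0.5, 0.5).
The basis stays optimal until TV spots reaches 0; allowable decrease = 18 hr.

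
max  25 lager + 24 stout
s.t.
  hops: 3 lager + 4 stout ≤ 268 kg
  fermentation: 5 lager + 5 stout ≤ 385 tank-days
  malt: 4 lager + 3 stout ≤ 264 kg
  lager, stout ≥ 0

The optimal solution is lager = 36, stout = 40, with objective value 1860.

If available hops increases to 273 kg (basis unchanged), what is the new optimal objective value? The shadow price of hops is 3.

1875

Δb = 5, so new z* = 1860 + (3)·(5) = 1860 + 15 = 1875.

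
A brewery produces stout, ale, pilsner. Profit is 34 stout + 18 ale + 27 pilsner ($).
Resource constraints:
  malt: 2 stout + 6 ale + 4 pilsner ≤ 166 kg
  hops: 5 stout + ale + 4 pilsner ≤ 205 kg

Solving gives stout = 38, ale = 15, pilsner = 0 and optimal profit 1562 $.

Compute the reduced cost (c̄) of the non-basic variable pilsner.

-5

Check each constraint at x*: malt 166/166 (tight); hops 205/205 (tight).
Dual feasibility on the basic columns requires 2·y_malt + 5·y_hops = 34, 6·y_malt + 1·y_hops = 18.
→ y_malt = 2 and y_hops = 6.
Reduced cost of pilsner: c₃ − yᵀa₃ = 27 − (2·4 + 6·4) = 27 − 32 = -5.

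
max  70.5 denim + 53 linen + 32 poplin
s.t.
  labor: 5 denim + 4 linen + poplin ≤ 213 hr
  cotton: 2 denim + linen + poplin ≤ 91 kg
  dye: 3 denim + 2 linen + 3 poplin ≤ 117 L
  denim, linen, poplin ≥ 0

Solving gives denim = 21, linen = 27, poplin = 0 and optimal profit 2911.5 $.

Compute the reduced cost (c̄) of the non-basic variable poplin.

At the optimum: labor uses 213 of 213 (binding); cotton uses 69 of 91 (slack = 22); dye uses 117 of 117 (binding).
Slack constraints have shadow price 0 (complementary slackness).
Dual feasibility on the basic columns requires 5·y_labor + 3·y_dye = 70.5, 4·y_labor + 2·y_dye = 53.
This yields shadow prices y_labor = 9, y_dye = 8.5.
Reduced cost of poplin: c₃ − yᵀa₃ = 32 − (9·1 + 8.5·3) = 32 − 34.5 = -2.5.

-2.5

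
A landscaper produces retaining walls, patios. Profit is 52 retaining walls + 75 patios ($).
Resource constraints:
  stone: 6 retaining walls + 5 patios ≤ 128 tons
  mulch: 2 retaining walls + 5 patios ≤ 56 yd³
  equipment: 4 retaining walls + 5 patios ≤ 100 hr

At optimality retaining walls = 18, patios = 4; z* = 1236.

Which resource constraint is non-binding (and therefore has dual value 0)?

equipment

stone: 128/128 (binding)
mulch: 56/56 (binding)
equipment: 92/100 (slack 8)
By complementary slackness, a constraint with positive slack has shadow price 0 → equipment.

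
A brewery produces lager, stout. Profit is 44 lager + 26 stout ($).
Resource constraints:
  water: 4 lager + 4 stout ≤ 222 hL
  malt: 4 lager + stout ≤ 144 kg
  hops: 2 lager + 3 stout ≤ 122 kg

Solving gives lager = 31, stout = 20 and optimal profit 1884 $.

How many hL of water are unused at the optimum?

18

water used = 4·31 + 4·20 = 204; slack = 222 − 204 = 18.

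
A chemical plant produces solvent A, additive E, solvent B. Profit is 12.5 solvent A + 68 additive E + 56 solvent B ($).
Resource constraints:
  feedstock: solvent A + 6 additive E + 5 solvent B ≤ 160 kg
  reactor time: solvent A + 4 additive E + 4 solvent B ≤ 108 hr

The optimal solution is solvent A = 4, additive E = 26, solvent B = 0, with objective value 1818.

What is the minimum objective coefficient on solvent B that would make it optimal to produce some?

59

Check each constraint at x*: feedstock 160/160 (tight); reactor time 108/108 (tight).
From A_Bᵀ y = c: 1·y_feedstock + 1·y_reactor time = 12.5; 6·y_feedstock + 4·y_reactor time = 68.
Solving: y_feedstock = 9, y_reactor time = 3.5.
solvent B enters the basis when its profit ≥ yᵀa₃ = 9·5 + 3.5·4 = 59.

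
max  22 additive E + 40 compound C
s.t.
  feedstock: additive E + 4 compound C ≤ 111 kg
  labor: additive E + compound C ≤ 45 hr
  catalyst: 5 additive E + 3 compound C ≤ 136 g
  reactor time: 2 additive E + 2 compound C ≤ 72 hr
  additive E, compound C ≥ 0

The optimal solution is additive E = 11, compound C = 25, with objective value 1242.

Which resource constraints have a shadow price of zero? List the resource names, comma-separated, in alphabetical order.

feedstock: 111/111 (binding)
labor: 36/45 (slack 9)
catalyst: 130/136 (slack 6)
reactor time: 72/72 (binding)
By complementary slackness, a constraint with positive slack has shadow price 0 → catalyst, labor.

catalyst, labor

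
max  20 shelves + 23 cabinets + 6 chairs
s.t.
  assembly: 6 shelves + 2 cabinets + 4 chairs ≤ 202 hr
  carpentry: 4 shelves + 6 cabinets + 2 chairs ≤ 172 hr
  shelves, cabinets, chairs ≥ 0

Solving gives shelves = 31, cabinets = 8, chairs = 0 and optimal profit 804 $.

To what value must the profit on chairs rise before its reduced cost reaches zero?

11

Both assembly and carpentry are binding at x*.
From A_Bᵀ y = c: 6·y_assembly + 4·y_carpentry = 20; 2·y_assembly + 6·y_carpentry = 23.
Solving: y_assembly = 1, y_carpentry = 3.5.
chairs enters the basis when its profit ≥ yᵀa₃ = 1·4 + 3.5·2 = 11.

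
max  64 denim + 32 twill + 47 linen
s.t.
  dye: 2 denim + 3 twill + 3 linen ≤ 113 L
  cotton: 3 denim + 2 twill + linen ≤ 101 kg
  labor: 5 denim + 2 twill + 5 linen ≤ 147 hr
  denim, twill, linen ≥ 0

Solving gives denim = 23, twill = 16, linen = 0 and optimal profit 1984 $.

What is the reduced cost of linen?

Check each constraint at x*: dye 94/113 (slack 19); cotton 101/101 (tight); labor 147/147 (tight).
By complementary slackness, y = 0 for the non-binding constraint.
Dual feasibility on the basic columns requires 3·y_cotton + 5·y_labor = 64, 2·y_cotton + 2·y_labor = 32.
→ y_cotton = 8 and y_labor = 8.
Reduced cost of linen: c₃ − yᵀa₃ = 47 − (8·1 + 8·5) = 47 − 48 = -1.

-1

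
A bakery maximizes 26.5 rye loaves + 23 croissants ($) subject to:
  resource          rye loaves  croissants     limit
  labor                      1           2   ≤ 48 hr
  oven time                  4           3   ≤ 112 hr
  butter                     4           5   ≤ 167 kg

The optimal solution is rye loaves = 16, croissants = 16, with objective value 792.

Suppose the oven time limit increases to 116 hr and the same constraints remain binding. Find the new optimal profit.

816

Binding: labor and oven time. Non-binding: butter (23 unused).
By complementary slackness, y = 0 for the non-binding constraint.
The binding rows give the dual system: 1·y_labor + 4·y_oven time = 26.5 and 2·y_labor + 3·y_oven time = 23.
→ y_labor = 2.5 and y_oven time = 6.
Δz = y_oven time·Δb = 6 × (4) = 24, so new z* = 792 + 24 = 816.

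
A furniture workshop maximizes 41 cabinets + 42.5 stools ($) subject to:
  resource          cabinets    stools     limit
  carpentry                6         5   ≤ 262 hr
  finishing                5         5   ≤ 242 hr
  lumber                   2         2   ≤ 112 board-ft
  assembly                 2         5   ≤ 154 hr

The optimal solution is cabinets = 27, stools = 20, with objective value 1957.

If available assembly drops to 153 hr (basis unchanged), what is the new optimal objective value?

1954.5

Binding: carpentry and assembly. Non-binding: finishing (7 unused), lumber (18 unused).
Slack constraints have shadow price 0 (complementary slackness).
The binding rows give the dual system: 6·y_carpentry + 2·y_assembly = 41 and 5·y_carpentry + 5·y_assembly = 42.5.
→ y_carpentry = 6 and y_assembly = 2.5.
Δz = y_assembly·Δb = 2.5 × (-1) = -2.5, so new z* = 1957 − 2.5 = 1954.5.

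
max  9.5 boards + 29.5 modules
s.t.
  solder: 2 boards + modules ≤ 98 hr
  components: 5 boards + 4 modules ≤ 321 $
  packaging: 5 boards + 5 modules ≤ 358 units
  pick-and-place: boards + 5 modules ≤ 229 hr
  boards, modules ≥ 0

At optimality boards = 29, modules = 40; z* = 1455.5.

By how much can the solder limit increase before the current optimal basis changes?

5.85

Binding constraints: solder, pick-and-place. The basis is B = [[2,1],[1,5]] with det 9.
Per unit increase in solder, x* moves by d = (0.5556, -0.1111).
The basis stays optimal until packaging becomes binding; allowable increase = 5.85 hr.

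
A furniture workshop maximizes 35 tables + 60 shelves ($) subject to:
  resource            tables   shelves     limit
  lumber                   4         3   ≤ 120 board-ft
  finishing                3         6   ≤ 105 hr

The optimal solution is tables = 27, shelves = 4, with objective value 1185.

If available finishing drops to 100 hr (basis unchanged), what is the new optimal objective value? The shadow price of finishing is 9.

Δb = -5, so new z* = 1185 + (9)·(-5) = 1185 − 45 = 1140.

1140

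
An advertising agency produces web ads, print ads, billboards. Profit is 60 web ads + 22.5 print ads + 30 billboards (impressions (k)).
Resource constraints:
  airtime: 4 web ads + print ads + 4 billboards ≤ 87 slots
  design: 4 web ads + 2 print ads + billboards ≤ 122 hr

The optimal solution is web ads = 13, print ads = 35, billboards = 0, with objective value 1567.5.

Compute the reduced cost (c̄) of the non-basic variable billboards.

Check each constraint at x*: airtime 87/87 (tight); design 122/122 (tight).
From A_Bᵀ y = c: 4·y_airtime + 4·y_design = 60; 1·y_airtime + 2·y_design = 22.5.
→ y_airtime = 7.5 and y_design = 7.5.
Reduced cost of billboards: c₃ − yᵀa₃ = 30 − (7.5·4 + 7.5·1) = 30 − 37.5 = -7.5.

-7.5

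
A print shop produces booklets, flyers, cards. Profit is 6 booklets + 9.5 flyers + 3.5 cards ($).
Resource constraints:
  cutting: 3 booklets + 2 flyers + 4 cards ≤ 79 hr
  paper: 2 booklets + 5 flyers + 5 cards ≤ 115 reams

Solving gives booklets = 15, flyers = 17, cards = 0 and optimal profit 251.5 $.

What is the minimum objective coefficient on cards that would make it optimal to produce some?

11.5

Check each constraint at x*: cutting 79/79 (tight); paper 115/115 (tight).
Dual feasibility on the basic columns requires 3·y_cutting + 2·y_paper = 6, 2·y_cutting + 5·y_paper = 9.5.
→ y_cutting = 1 and y_paper = 1.5.
cards enters the basis when its profit ≥ yᵀa₃ = 1·4 + 1.5·5 = 11.5.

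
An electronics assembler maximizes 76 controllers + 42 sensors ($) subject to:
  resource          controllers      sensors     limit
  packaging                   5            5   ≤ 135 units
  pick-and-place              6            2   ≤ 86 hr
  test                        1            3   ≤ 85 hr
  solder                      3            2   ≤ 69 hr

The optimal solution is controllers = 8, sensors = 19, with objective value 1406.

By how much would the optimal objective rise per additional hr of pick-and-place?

Binding: packaging and pick-and-place. Non-binding: test (20 unused), solder (7 unused).
By complementary slackness, y = 0 for the non-binding constraints.
The binding rows give the dual system: 5·y_packaging + 6·y_pick-and-place = 76 and 5·y_packaging + 2·y_pick-and-place = 42.
→ y_packaging = 5 and y_pick-and-place = 8.5.
Shadow price of pick-and-place = 8.5.

8.5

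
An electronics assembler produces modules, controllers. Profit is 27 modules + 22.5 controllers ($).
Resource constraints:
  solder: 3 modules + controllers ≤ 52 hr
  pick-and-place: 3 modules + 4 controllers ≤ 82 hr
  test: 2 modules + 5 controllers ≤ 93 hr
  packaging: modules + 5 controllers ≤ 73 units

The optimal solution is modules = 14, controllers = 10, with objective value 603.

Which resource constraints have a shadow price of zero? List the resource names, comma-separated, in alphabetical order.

solder: 52/52 (binding)
pick-and-place: 82/82 (binding)
test: 78/93 (slack 15)
packaging: 64/73 (slack 9)
By complementary slackness, a constraint with positive slack has shadow price 0 → packaging, test.

packaging, test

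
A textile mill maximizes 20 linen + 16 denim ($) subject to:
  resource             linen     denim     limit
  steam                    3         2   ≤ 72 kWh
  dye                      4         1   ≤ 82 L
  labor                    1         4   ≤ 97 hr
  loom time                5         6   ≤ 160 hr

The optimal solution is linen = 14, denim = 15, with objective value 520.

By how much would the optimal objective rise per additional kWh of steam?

Binding: steam and loom time. Non-binding: dye (11 unused), labor (23 unused).
By complementary slackness, y = 0 for the non-binding constraints.
Dual feasibility on the basic columns requires 3·y_steam + 5·y_loom time = 20, 2·y_steam + 6·y_loom time = 16.
This yields shadow prices y_steam = 5, y_loom time = 1.
Shadow price of steam = 5.

5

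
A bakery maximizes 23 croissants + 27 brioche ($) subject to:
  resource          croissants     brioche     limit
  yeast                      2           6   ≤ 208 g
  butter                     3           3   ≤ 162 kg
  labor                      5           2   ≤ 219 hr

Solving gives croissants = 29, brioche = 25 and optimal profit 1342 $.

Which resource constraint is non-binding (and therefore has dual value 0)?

yeast: 208/208 (binding)
butter: 162/162 (binding)
labor: 195/219 (slack 24)
By complementary slackness, a constraint with positive slack has shadow price 0 → labor.

labor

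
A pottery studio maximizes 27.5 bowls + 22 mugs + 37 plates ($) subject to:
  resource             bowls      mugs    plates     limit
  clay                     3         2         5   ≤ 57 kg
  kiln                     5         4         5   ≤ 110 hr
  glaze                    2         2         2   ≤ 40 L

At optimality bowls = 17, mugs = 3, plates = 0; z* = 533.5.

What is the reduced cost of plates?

At the optimum: clay uses 57 of 57 (binding); kiln uses 97 of 110 (slack = 13); glaze uses 40 of 40 (binding).
Slack constraints have shadow price 0 (complementary slackness).
From A_Bᵀ y = c: 3·y_clay + 2·y_glaze = 27.5; 2·y_clay + 2·y_glaze = 22.
Solving: y_clay = 5.5, y_glaze = 5.5.
Reduced cost of plates: c₃ − yᵀa₃ = 37 − (5.5·5 + 5.5·2) = 37 − 38.5 = -1.5.

-1.5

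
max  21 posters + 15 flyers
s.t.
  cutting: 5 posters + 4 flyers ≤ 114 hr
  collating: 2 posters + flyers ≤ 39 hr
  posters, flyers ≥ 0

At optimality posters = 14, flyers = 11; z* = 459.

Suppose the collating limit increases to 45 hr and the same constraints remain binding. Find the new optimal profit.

477

At the optimum: cutting uses 114 of 114 (binding); collating uses 39 of 39 (binding).
From A_Bᵀ y = c: 5·y_cutting + 2·y_collating = 21; 4·y_cutting + 1·y_collating = 15.
→ y_cutting = 3 and y_collating = 3.
Δz = y_collating·Δb = 3 × (6) = 18, so new z* = 459 + 18 = 477.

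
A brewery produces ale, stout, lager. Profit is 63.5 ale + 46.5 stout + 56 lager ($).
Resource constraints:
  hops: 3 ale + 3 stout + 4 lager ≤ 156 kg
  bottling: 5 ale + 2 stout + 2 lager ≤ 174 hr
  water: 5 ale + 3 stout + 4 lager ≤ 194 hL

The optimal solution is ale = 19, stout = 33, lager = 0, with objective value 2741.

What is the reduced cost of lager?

-6

Binding: hops and water. Non-binding: bottling (13 unused).
Since bottling is not tight, its dual is 0.
From A_Bᵀ y = c: 3·y_hops + 5·y_water = 63.5; 3·y_hops + 3·y_water = 46.5.
→ y_hops = 7 and y_water = 8.5.
Reduced cost of lager: c₃ − yᵀa₃ = 56 − (7·4 + 8.5·4) = 56 − 62 = -6.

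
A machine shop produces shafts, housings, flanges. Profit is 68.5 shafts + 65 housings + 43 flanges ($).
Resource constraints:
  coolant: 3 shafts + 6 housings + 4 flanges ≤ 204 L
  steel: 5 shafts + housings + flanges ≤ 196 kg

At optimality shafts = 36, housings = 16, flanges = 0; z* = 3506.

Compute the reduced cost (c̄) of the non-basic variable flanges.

At the optimum: coolant uses 204 of 204 (binding); steel uses 196 of 196 (binding).
Dual feasibility on the basic columns requires 3·y_coolant + 5·y_steel = 68.5, 6·y_coolant + 1·y_steel = 65.
This yields shadow prices y_coolant = 9.5, y_steel = 8.
Reduced cost of flanges: c₃ − yᵀa₃ = 43 − (9.5·4 + 8·1) = 43 − 46 = -3.

-3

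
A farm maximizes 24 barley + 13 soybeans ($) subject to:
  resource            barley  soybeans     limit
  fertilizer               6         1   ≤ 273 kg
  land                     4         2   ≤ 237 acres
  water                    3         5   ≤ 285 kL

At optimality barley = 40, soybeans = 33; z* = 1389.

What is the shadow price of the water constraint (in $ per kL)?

2

At the optimum: fertilizer uses 273 of 273 (binding); land uses 226 of 237 (slack = 11); water uses 285 of 285 (binding).
Since land is not tight, its dual is 0.
Dual feasibility on the basic columns requires 6·y_fertilizer + 3·y_water = 24, 1·y_fertilizer + 5·y_water = 13.
This yields shadow prices y_fertilizer = 3, y_water = 2.
Shadow price of water = 2.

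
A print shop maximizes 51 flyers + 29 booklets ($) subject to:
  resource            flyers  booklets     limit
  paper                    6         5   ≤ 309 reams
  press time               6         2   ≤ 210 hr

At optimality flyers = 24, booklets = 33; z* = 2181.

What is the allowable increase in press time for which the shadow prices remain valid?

Binding constraints: paper, press time. The basis is B = [[6,5],[6,2]] with det -18.
Per unit increase in press time, x* moves by d = (0.2778, -0.3333).
The basis stays optimal until booklets reaches 0; allowable increase = 99 hr.

99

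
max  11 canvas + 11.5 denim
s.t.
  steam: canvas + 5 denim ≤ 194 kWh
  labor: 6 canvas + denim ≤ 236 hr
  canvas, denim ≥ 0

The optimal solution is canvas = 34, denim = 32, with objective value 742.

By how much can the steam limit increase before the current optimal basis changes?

986

Binding constraints: steam, labor. The basis is B = [[1,5],[6,1]] with det -29.
Per unit increase in steam, x* moves by d = (-0.0345, 0.2069).
The basis stays optimal until canvas reaches 0; allowable increase = 986 kWh.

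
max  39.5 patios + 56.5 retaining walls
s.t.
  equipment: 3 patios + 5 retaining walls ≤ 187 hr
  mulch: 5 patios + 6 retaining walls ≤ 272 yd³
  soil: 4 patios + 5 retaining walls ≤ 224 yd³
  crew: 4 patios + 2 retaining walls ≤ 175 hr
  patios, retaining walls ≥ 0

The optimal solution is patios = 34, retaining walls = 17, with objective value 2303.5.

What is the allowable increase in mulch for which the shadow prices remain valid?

2.5

Binding constraints: equipment, mulch. The basis is B = [[3,5],[5,6]] with det -7.
Per unit increase in mulch, x* moves by d = (0.7143, -0.4286).
The basis stays optimal until crew becomes binding; allowable increase = 2.5 yd³.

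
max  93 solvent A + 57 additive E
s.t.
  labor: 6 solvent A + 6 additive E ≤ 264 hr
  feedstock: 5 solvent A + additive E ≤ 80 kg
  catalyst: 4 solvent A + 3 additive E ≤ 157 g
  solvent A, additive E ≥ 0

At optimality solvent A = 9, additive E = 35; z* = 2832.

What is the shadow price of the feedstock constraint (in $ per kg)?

9

At the optimum: labor uses 264 of 264 (binding); feedstock uses 80 of 80 (binding); catalyst uses 141 of 157 (slack = 16).
By complementary slackness, y = 0 for the non-binding constraint.
From A_Bᵀ y = c: 6·y_labor + 5·y_feedstock = 93; 6·y_labor + 1·y_feedstock = 57.
Solving: y_labor = 8, y_feedstock = 9.
Shadow price of feedstock = 9.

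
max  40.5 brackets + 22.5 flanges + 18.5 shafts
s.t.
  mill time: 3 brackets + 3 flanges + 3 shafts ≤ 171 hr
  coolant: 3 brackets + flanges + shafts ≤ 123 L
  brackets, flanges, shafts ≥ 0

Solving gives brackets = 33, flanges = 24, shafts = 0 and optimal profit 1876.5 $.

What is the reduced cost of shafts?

-4

Check each constraint at x*: mill time 171/171 (tight); coolant 123/123 (tight).
The binding rows give the dual system: 3·y_mill time + 3·y_coolant = 40.5 and 3·y_mill time + 1·y_coolant = 22.5.
→ y_mill time = 4.5 and y_coolant = 9.
Reduced cost of shafts: c₃ − yᵀa₃ = 18.5 − (4.5·3 + 9·1) = 18.5 − 22.5 = -4.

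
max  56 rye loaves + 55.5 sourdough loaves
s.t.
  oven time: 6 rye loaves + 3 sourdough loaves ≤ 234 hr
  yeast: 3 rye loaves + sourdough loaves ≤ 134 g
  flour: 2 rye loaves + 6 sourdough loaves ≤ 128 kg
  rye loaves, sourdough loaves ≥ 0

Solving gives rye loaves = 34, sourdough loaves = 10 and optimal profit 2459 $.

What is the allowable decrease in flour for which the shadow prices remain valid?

Binding constraints: oven time, flour. The basis is B = [[6,3],[2,6]] with det 30.
Per unit decrease in flour, x* moves by d = (0.1, -0.2).
The basis stays optimal until sourdough loaves reaches 0; allowable decrease = 50 kg.

50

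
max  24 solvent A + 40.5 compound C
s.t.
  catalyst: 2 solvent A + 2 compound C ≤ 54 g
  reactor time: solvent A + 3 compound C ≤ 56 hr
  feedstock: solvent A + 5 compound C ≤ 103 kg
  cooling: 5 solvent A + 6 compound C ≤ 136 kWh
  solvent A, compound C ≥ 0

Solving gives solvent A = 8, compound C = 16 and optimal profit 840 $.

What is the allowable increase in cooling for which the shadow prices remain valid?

13.5

Binding constraints: reactor time, cooling. The basis is B = [[1,3],[5,6]] with det -9.
Per unit increase in cooling, x* moves by d = (0.3333, -0.1111).
The basis stays optimal until catalyst becomes binding; allowable increase = 13.5 kWh.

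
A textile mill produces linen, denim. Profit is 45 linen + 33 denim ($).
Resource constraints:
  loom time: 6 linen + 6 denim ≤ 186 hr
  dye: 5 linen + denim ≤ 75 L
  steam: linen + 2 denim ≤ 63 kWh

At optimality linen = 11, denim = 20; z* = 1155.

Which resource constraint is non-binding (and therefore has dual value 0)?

steam

loom time: 186/186 (binding)
dye: 75/75 (binding)
steam: 51/63 (slack 12)
By complementary slackness, a constraint with positive slack has shadow price 0 → steam.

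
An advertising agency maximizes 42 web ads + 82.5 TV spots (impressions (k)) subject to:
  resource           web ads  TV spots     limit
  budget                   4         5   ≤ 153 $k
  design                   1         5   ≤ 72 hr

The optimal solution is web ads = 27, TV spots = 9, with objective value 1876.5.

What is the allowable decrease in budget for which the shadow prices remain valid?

81

Binding constraints: budget, design. The basis is B = [[4,5],[1,5]] with det 15.
Per unit decrease in budget, x* moves by d = (-0.3333, 0.0667).
The basis stays optimal until web ads reaches 0; allowable decrease = 81 $k.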